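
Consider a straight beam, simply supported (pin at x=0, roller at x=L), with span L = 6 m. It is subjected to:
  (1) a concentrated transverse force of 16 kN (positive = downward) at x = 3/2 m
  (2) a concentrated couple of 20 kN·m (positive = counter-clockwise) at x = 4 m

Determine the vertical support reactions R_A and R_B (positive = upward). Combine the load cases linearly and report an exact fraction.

R_A = 46/3 kN, R_B = 2/3 kN

Load 1 — point force P=16 kN at a=3/2 m (b=L-a=9/2):
  R_A = Pb/L = 16·(9/2)/6 = 12 kN
  R_B = Pa/L = 16·(3/2)/6 = 4 kN
Load 2 — applied couple M₀=20 kN·m at a=4 m (b=L-a=2):
  R_A = M₀/L = 20/6 = 10/3 kN
  R_B = -M₀/L = -20/6 = -10/3 kN
Superposition: R_A = 46/3 kN, R_B = 2/3 kN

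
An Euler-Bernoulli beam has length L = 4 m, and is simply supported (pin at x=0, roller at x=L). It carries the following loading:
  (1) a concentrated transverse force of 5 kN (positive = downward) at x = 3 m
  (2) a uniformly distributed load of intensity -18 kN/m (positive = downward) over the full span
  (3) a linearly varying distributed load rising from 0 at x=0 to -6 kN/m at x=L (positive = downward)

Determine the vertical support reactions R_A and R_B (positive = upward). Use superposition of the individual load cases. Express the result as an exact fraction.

R_A = -155/4 kN, R_B = -161/4 kN

Load 1 — point force P=5 kN at a=3 m (b=L-a=1):
  R_A = Pb/L = 5·1/4 = 5/4 kN
  R_B = Pa/L = 5·3/4 = 15/4 kN
Load 2 — uniform load w=-18 kN/m over full span:
  R_A = wL/2 = (-18)·4/2 = -36 kN
  R_B = wL/2 = (-18)·4/2 = -36 kN
Load 3 — triangular load w₀=-6 kN/m (0→w₀ over full span):
  R_A = w₀L/6 = (-6)·4/6 = -4 kN
  R_B = w₀L/3 = (-6)·4/3 = -8 kN
Superposition: R_A = -155/4 kN, R_B = -161/4 kN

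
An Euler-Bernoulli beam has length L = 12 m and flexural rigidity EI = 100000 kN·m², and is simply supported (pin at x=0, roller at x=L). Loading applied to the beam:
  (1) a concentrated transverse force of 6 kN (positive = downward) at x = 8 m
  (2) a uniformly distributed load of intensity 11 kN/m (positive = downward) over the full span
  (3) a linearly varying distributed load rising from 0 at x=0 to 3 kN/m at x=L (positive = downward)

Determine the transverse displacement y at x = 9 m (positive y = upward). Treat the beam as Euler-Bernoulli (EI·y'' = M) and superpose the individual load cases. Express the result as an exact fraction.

y(9) = -81899/3200000 m

Load 1 — point force P=6 kN at a=8 m (b=L-a=4):
  y_1 = -Pa(L-x)(2Lx-a²-x²)/(6LEI)  [x>a] = -6·8·(12-9)·(2·12·9-8²-9²)/(6·12·100000) = -71/50000 m
Load 2 — uniform load w=11 kN/m over full span:
  y_2 = -wx(L³-2Lx²+x³)/(24EI) = -11·9·(12³-2·12·9²+9³)/(24·100000) = -16929/800000 m
Load 3 — triangular load w₀=3 kN/m (0→w₀ over full span):
  y_3 = -w₀x(7L⁴-10L²x²+3x⁴)/(360LEI) = -3·9·(7·12⁴-10·12²·9²+3·9⁴)/(360·12·100000) = -9639/3200000 m
Superposition: y = Σ y_i = -81899/3200000 m ≈ -0.025593 m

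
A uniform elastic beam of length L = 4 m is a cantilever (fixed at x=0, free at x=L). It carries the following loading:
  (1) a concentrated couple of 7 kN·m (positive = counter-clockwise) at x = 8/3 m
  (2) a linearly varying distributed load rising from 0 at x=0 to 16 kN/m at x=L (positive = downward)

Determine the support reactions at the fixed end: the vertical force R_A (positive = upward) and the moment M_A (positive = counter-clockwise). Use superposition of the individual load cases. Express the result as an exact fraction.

Load 1 — applied couple M₀=7 kN·m at a=8/3 m (b=L-a=4/3):
  R_A = 0 kN
  M_A = -M₀ = -7 kN·m
Load 2 — triangular load w₀=16 kN/m (0→w₀ over full span):
  R_A = w₀L/2 = 16·4/2 = 32 kN
  M_A = w₀L²/3 = 16·4²/3 = 256/3 kN·m
Superposition: R_A = 32 kN, M_A = 235/3 kN·m

R_A = 32 kN, M_A = 235/3 kN·m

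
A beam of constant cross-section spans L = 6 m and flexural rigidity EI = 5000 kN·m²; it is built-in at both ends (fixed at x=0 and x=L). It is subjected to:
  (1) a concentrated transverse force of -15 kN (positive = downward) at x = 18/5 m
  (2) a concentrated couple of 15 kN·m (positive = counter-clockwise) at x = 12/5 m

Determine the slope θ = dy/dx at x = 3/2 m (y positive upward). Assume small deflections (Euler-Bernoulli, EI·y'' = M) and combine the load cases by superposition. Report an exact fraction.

θ(3/2) = 837/500000 rad

Load 1 — point force P=-15 kN at a=18/5 m (b=L-a=12/5):
  θ_1 = -Pb²x(2aL-(3a+b)x)/(2L³EI)  [x≤a] = -(-15)·(12/5)²·(3/2)·(2·(18/5)·6-(3·(18/5)+(12/5))·(3/2))/(2·6³·5000) = 351/250000 rad
Load 2 — applied couple M₀=15 kN·m at a=12/5 m (b=L-a=18/5):
  θ_2 = (R_Ax²/2 - M_Ax)/EI  [x≤a] with R_A=18/5, M_A=9/5 = ((18/5)·(3/2)²/2 - (9/5)·(3/2))/5000 = 27/100000 rad
Superposition: θ = Σ θ_i = 837/500000 rad ≈ 0.001674 rad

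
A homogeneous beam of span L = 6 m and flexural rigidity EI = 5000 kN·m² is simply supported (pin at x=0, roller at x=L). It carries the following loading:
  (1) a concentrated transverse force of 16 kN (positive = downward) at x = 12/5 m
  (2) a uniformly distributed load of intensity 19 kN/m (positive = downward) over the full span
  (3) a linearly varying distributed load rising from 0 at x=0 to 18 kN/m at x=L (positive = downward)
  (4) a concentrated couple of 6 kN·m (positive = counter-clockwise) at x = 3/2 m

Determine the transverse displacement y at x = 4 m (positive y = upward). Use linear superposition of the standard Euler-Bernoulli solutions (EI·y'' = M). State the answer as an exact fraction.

y(4) = -693343/7500000 m

Load 1 — point force P=16 kN at a=12/5 m (b=L-a=18/5):
  y_1 = -Pa(L-x)(2Lx-a²-x²)/(6LEI)  [x>a] = -16·(12/5)·(6-4)·(2·6·4-(12/5)²-4²)/(6·6·5000) = -2624/234375 m
Load 2 — uniform load w=19 kN/m over full span:
  y_2 = -wx(L³-2Lx²+x³)/(24EI) = -19·4·(6³-2·6·4²+4³)/(24·5000) = -209/3750 m
Load 3 — triangular load w₀=18 kN/m (0→w₀ over full span):
  y_3 = -w₀x(7L⁴-10L²x²+3x⁴)/(360LEI) = -18·4·(7·6⁴-10·6²·4²+3·4⁴)/(360·6·5000) = -17/625 m
Load 4 — applied couple M₀=6 kN·m at a=3/2 m (b=L-a=9/2):
  y_4 = (M₀x³/(6L)-M₀(x-a)²/2+C₁x)/EI  [x>a] with C₁=M₀(3b²-L²)/(6L)=33/8 = (6·4³/(6·6)-6·(4-(3/2))²/2+(33/8)·4)/5000 = 101/60000 m
Superposition: y = Σ y_i = -693343/7500000 m ≈ -0.092446 m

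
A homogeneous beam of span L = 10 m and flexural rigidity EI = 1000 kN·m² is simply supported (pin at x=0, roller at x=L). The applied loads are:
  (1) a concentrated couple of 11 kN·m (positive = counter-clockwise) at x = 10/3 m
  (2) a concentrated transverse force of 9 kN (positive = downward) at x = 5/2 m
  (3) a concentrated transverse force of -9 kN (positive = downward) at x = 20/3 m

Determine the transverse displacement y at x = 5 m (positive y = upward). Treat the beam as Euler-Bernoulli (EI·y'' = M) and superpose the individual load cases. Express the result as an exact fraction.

y(5) = 53/768 m

Load 1 — applied couple M₀=11 kN·m at a=10/3 m (b=L-a=20/3):
  y_1 = (M₀x³/(6L)-M₀(x-a)²/2+C₁x)/EI  [x>a] with C₁=M₀(3b²-L²)/(6L)=55/9 = (11·5³/(6·10)-11·(5-(10/3))²/2+(55/9)·5)/1000 = 11/288 m
Load 2 — point force P=9 kN at a=5/2 m (b=L-a=15/2):
  y_2 = -Pa(L-x)(2Lx-a²-x²)/(6LEI)  [x>a] = -9·(5/2)·(10-5)·(2·10·5-(5/2)²-5²)/(6·10·1000) = -33/256 m
Load 3 — point force P=-9 kN at a=20/3 m (b=L-a=10/3):
  y_3 = -Pbx(L²-b²-x²)/(6LEI)  [x≤a] = -(-9)·(10/3)·5·(10²-(10/3)²-5²)/(6·10·1000) = 23/144 m
Superposition: y = Σ y_i = 53/768 m ≈ 0.069010 m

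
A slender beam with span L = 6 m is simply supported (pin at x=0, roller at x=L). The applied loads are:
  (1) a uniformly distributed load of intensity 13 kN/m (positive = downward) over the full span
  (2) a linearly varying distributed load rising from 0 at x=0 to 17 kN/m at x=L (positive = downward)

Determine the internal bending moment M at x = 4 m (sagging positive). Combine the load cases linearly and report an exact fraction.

Load 1 — uniform load w=13 kN/m over full span:
  M_1 = wx(L-x)/2 = 13·4·(6-4)/2 = 52 kN·m
Load 2 — triangular load w₀=17 kN/m (0→w₀ over full span):
  M_2 = w₀Lx/6 - w₀x³/(6L) = 17·6·4/6 - 17·4³/(6·6) = 340/9 kN·m
Superposition: M = Σ M_i = 808/9 kN·m ≈ 89.777778 kN·m

M(4) = 808/9 kN·m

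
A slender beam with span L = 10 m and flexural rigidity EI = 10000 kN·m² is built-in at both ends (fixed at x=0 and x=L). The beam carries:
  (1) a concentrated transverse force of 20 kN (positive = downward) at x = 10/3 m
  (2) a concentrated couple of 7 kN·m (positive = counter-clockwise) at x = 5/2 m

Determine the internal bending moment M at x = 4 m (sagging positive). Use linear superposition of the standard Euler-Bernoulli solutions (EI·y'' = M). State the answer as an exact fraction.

M(4) = 29719/2160 kN·m

Load 1 — point force P=20 kN at a=10/3 m (b=L-a=20/3):
  M_1 = Pa²(a+3b)(L-x)/L³ - Pa²b/L²  [x>a] = 20·(10/3)²·((10/3)+3·(20/3))·(10-4)/10³ - 20·(10/3)²·(20/3)/10² = 440/27 kN·m
Load 2 — applied couple M₀=7 kN·m at a=5/2 m (b=L-a=15/2):
  M_2 = R_Ax - M_A - M₀  [x>a] with R_A=63/80, M_A=-21/16 = (63/80)·4 - (-21/16) - 7 = -203/80 kN·m
Superposition: M = Σ M_i = 29719/2160 kN·m ≈ 13.758796 kN·m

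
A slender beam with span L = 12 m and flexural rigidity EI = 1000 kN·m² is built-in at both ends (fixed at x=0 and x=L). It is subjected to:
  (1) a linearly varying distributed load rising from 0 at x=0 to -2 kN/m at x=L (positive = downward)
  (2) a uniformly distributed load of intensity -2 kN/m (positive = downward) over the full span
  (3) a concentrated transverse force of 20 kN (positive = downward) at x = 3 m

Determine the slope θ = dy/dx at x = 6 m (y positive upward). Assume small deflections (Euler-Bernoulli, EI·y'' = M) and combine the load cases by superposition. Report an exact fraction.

θ(6) = 261/20000 rad

Load 1 — triangular load w₀=-2 kN/m (0→w₀ over full span):
  θ_1 = -w₀(2x(L-x)(L-2x)(x+2L)+x²(L-x)²)/(120LEI) = -(-2)·(2·6·(12-6)·(12-2·6)·(6+2·12)+6²·(12-6)²)/(120·12·1000) = 9/5000 rad
Load 2 — uniform load w=-2 kN/m over full span:
  θ_2 = -wx(L-x)(L-2x)/(12EI) = -(-2)·6·(12-6)·(12-2·6)/(12·1000) = 0 rad
Load 3 — point force P=20 kN at a=3 m (b=L-a=9):
  θ_3 = Pa²(L-x)(2bL-(3b+a)(L-x))/(2L³EI)  [x>a] = 20·3²·(12-6)·(2·9·12-(3·9+3)·(12-6))/(2·12³·1000) = 9/800 rad
Superposition: θ = Σ θ_i = 261/20000 rad ≈ 0.013050 rad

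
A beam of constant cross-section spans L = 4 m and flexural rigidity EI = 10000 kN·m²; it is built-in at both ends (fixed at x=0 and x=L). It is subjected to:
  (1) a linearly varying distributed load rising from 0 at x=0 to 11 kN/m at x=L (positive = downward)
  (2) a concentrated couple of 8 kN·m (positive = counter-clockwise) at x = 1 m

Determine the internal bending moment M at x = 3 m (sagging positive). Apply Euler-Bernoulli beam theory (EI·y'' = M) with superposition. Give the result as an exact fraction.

M(3) = 217/120 kN·m

Load 1 — triangular load w₀=11 kN/m (0→w₀ over full span):
  M_1 = 3w₀Lx/20 - w₀L²/30 - w₀x³/(6L) = 3·11·4·3/20 - 11·4²/30 - 11·3³/(6·4) = 187/120 kN·m
Load 2 — applied couple M₀=8 kN·m at a=1 m (b=L-a=3):
  M_2 = R_Ax - M_A - M₀  [x>a] with R_A=9/4, M_A=-3/2 = (9/4)·3 - (-3/2) - 8 = 1/4 kN·m
Superposition: M = Σ M_i = 217/120 kN·m ≈ 1.808333 kN·m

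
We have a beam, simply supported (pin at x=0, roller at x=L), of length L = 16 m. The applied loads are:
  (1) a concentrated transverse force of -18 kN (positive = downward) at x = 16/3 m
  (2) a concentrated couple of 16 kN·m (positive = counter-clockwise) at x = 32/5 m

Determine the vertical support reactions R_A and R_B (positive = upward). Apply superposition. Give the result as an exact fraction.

Load 1 — point force P=-18 kN at a=16/3 m (b=L-a=32/3):
  R_A = Pb/L = (-18)·(32/3)/16 = -12 kN
  R_B = Pa/L = (-18)·(16/3)/16 = -6 kN
Load 2 — applied couple M₀=16 kN·m at a=32/5 m (b=L-a=48/5):
  R_A = M₀/L = 16/16 = 1 kN
  R_B = -M₀/L = -16/16 = -1 kN
Superposition: R_A = -11 kN, R_B = -7 kN

R_A = -11 kN, R_B = -7 kN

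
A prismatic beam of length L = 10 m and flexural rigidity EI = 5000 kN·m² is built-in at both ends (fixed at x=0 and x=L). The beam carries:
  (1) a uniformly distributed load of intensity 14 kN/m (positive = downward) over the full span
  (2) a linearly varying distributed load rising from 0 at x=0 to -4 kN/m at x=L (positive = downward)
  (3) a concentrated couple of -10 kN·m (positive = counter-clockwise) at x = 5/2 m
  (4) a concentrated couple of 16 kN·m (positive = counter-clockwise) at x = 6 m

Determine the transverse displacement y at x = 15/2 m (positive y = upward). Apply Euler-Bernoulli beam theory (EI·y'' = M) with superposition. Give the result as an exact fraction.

y(15/2) = -23/640 m

Load 1 — uniform load w=14 kN/m over full span:
  y_1 = -wx²(L-x)²/(24EI) = -14·(15/2)²·(10-(15/2))²/(24·5000) = -21/512 m
Load 2 — triangular load w₀=-4 kN/m (0→w₀ over full span):
  y_2 = -w₀x²(L-x)²(x+2L)/(120LEI) = -(-4)·(15/2)²·(10-(15/2))²·((15/2)+2·10)/(120·10·5000) = 33/5120 m
Load 3 — applied couple M₀=-10 kN·m at a=5/2 m (b=L-a=15/2):
  y_3 = (R_Ax³/6 - M_Ax²/2 - M₀(x-a)²/2)/EI  [x>a] with R_A=-9/8, M_A=15/8 = ((-9/8)·(15/2)³/6 - (15/8)·(15/2)²/2 - (-10)·((15/2)-(5/2))²/2)/5000 = -7/5120 m
Load 4 — applied couple M₀=16 kN·m at a=6 m (b=L-a=4):
  y_4 = (R_Ax³/6 - M_Ax²/2 - M₀(x-a)²/2)/EI  [x>a] with R_A=288/125, M_A=128/25 = ((288/125)·(15/2)³/6 - (128/25)·(15/2)²/2 - 16·((15/2)-6)²/2)/5000 = 0 m
Superposition: y = Σ y_i = -23/640 m ≈ -0.035937 m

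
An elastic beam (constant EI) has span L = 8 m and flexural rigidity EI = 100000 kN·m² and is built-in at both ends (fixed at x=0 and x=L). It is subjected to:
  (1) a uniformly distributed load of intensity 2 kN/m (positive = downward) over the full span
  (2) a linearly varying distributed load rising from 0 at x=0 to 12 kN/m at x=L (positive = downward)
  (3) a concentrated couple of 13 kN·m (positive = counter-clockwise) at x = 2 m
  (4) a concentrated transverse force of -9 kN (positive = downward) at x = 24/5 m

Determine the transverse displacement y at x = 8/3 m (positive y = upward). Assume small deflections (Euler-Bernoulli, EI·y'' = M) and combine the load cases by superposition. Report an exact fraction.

y(8/3) = -144029/379687500 m

Load 1 — uniform load w=2 kN/m over full span:
  y_1 = -wx²(L-x)²/(24EI) = -2·(8/3)²·(8-(8/3))²/(24·100000) = -128/759375 m
Load 2 — triangular load w₀=12 kN/m (0→w₀ over full span):
  y_2 = -w₀x²(L-x)²(x+2L)/(120LEI) = -12·(8/3)²·(8-(8/3))²·((8/3)+2·8)/(120·8·100000) = -1792/3796875 m
Load 3 — applied couple M₀=13 kN·m at a=2 m (b=L-a=6):
  y_3 = (R_Ax³/6 - M_Ax²/2 - M₀(x-a)²/2)/EI  [x>a] with R_A=117/64, M_A=-39/16 = ((117/64)·(8/3)³/6 - (-39/16)·(8/3)²/2 - 13·((8/3)-2)²/2)/100000 = 13/112500 m
Load 4 — point force P=-9 kN at a=24/5 m (b=L-a=16/5):
  y_4 = -Pb²x²(3aL-(3a+b)x)/(6L³EI)  [x≤a] = -(-9)·(16/5)²·(8/3)²·(3·(24/5)·8-(3·(24/5)+(16/5))·(8/3))/(6·8³·100000) = 512/3515625 m
Superposition: y = Σ y_i = -144029/379687500 m ≈ -0.000379 m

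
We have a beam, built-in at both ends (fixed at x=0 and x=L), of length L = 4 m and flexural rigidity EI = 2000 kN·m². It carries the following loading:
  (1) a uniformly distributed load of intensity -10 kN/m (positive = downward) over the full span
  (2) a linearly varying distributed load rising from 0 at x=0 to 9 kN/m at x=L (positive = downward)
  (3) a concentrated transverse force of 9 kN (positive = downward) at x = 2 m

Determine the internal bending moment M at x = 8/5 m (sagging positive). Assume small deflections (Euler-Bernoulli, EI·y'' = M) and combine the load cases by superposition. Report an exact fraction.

M(8/5) = -647/750 kN·m

Load 1 — uniform load w=-10 kN/m over full span:
  M_1 = wLx/2 - wL²/12 - wx²/2 = (-10)·4·(8/5)/2 - (-10)·4²/12 - (-10)·(8/5)²/2 = -88/15 kN·m
Load 2 — triangular load w₀=9 kN/m (0→w₀ over full span):
  M_2 = 3w₀Lx/20 - w₀L²/30 - w₀x³/(6L) = 3·9·4·(8/5)/20 - 9·4²/30 - 9·(8/5)³/(6·4) = 288/125 kN·m
Load 3 — point force P=9 kN at a=2 m (b=L-a=2):
  M_3 = Pb²(3a+b)x/L³ - Pab²/L²  [x≤a] = 9·2²·(3·2+2)·(8/5)/4³ - 9·2·2²/4² = 27/10 kN·m
Superposition: M = Σ M_i = -647/750 kN·m ≈ -0.862667 kN·m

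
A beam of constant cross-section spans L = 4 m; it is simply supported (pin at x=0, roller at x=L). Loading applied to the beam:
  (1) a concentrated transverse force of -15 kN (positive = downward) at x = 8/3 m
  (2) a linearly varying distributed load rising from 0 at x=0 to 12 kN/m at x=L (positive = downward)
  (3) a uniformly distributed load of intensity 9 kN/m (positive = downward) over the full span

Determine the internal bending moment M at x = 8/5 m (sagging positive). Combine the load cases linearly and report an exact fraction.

M(8/5) = 2504/125 kN·m

Load 1 — point force P=-15 kN at a=8/3 m (b=L-a=4/3):
  M_1 = Pbx/L  [x≤a] = (-15)·(4/3)·(8/5)/4 = -8 kN·m
Load 2 — triangular load w₀=12 kN/m (0→w₀ over full span):
  M_2 = w₀Lx/6 - w₀x³/(6L) = 12·4·(8/5)/6 - 12·(8/5)³/(6·4) = 1344/125 kN·m
Load 3 — uniform load w=9 kN/m over full span:
  M_3 = wx(L-x)/2 = 9·(8/5)·(4-(8/5))/2 = 432/25 kN·m
Superposition: M = Σ M_i = 2504/125 kN·m ≈ 20.032000 kN·m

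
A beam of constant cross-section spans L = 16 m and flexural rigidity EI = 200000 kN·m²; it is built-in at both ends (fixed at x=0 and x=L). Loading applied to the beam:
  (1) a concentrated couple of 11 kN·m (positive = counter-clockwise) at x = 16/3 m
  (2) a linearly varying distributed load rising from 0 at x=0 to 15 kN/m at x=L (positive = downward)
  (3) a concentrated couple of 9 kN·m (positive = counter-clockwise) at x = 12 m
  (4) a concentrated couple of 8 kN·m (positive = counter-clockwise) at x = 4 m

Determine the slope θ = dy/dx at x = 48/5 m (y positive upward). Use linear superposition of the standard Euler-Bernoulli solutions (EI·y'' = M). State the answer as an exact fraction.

Load 1 — applied couple M₀=11 kN·m at a=16/3 m (b=L-a=32/3):
  θ_1 = (R_Ax²/2 - M_Ax - M₀(x-a))/EI  [x>a] with R_A=11/12, M_A=0 = ((11/12)·(48/5)²/2 - 0·(48/5) - 11·((48/5)-(16/3)))/200000 = -11/468750 rad
Load 2 — triangular load w₀=15 kN/m (0→w₀ over full span):
  θ_2 = -w₀(2x(L-x)(L-2x)(x+2L)+x²(L-x)²)/(120LEI) = -15·(2·(48/5)·(16-(48/5))·(16-2·(48/5))·((48/5)+2·16)+(48/5)²·(16-(48/5))²)/(120·16·200000) = 192/390625 rad
Load 3 — applied couple M₀=9 kN·m at a=12 m (b=L-a=4):
  θ_3 = (R_Ax²/2 - M_Ax)/EI  [x≤a] with R_A=81/128, M_A=45/16 = ((81/128)·(48/5)²/2 - (45/16)·(48/5))/200000 = 27/2500000 rad
Load 4 — applied couple M₀=8 kN·m at a=4 m (b=L-a=12):
  θ_4 = (R_Ax²/2 - M_Ax - M₀(x-a))/EI  [x>a] with R_A=9/16, M_A=-3/2 = ((9/16)·(48/5)²/2 - (-3/2)·(48/5) - 8·((48/5)-4))/200000 = -7/312500 rad
Superposition: θ = Σ θ_i = 17117/37500000 rad ≈ 0.000456 rad

θ(48/5) = 17117/37500000 rad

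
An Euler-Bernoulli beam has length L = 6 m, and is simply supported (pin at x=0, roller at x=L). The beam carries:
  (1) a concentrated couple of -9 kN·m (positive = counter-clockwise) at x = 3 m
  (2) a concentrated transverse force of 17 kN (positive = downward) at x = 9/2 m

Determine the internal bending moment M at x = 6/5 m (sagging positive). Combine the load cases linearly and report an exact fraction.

M(6/5) = 33/10 kN·m

Load 1 — applied couple M₀=-9 kN·m at a=3 m (b=L-a=3):
  M_1 = M₀x/L  [x≤a] = (-9)·(6/5)/6 = -9/5 kN·m
Load 2 — point force P=17 kN at a=9/2 m (b=L-a=3/2):
  M_2 = Pbx/L  [x≤a] = 17·(3/2)·(6/5)/6 = 51/10 kN·m
Superposition: M = Σ M_i = 33/10 kN·m ≈ 3.300000 kN·m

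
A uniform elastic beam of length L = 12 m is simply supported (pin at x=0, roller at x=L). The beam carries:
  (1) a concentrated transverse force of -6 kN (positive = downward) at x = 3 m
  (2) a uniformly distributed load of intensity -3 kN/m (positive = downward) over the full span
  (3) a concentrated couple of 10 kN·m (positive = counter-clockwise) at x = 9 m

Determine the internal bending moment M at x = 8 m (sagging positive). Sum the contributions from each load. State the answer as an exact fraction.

M(8) = -142/3 kN·m

Load 1 — point force P=-6 kN at a=3 m (b=L-a=9):
  M_1 = Pa(L-x)/L  [x>a] = (-6)·3·(12-8)/12 = -6 kN·m
Load 2 — uniform load w=-3 kN/m over full span:
  M_2 = wx(L-x)/2 = (-3)·8·(12-8)/2 = -48 kN·m
Load 3 — applied couple M₀=10 kN·m at a=9 m (b=L-a=3):
  M_3 = M₀x/L  [x≤a] = 10·8/12 = 20/3 kN·m
Superposition: M = Σ M_i = -142/3 kN·m ≈ -47.333333 kN·m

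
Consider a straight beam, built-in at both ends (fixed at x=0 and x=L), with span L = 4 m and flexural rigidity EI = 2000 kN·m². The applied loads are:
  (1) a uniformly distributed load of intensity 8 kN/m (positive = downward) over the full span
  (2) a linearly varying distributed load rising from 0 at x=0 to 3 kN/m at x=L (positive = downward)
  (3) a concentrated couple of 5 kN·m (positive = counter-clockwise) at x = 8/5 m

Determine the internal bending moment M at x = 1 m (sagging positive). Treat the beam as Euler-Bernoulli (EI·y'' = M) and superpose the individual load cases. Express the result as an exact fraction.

Load 1 — uniform load w=8 kN/m over full span:
  M_1 = wLx/2 - wL²/12 - wx²/2 = 8·4·1/2 - 8·4²/12 - 8·1²/2 = 4/3 kN·m
Load 2 — triangular load w₀=3 kN/m (0→w₀ over full span):
  M_2 = 3w₀Lx/20 - w₀L²/30 - w₀x³/(6L) = 3·3·4·1/20 - 3·4²/30 - 3·1³/(6·4) = 3/40 kN·m
Load 3 — applied couple M₀=5 kN·m at a=8/5 m (b=L-a=12/5):
  M_3 = R_Ax - M_A  [x≤a] with R_A=9/5, M_A=3/5 = (9/5)·1 - (3/5) = 6/5 kN·m
Superposition: M = Σ M_i = 313/120 kN·m ≈ 2.608333 kN·m

M(1) = 313/120 kN·m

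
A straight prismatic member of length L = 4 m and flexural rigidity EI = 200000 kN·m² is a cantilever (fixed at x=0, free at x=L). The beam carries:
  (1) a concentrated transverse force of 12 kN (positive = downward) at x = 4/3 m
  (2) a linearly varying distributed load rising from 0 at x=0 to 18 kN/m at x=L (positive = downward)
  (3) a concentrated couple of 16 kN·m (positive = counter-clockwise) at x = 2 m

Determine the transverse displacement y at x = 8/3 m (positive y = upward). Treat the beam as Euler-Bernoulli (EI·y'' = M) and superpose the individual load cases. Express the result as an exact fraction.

y(8/3) = -2569/2531250 m

Load 1 — point force P=12 kN at a=4/3 m (b=L-a=8/3):
  y_1 = -Pa²(3x-a)/(6EI)  [x>a] = -12·(4/3)²·(3·(8/3)-(4/3))/(6·200000) = -2/16875 m
Load 2 — triangular load w₀=18 kN/m (0→w₀ over full span):
  y_2 = (w₀Lx³/12-w₀L²x²/6-w₀x⁵/(120L))/EI = (18·4·(8/3)³/12-18·4²·(8/3)²/6-18·(8/3)⁵/(120·4))/200000 = -1472/1265625 m
Load 3 — applied couple M₀=16 kN·m at a=2 m (b=L-a=2):
  y_3 = M₀a(2x-a)/(2EI)  [x>a] = 16·2·(2·(8/3)-2)/(2·200000) = 1/3750 m
Superposition: y = Σ y_i = -2569/2531250 m ≈ -0.001015 m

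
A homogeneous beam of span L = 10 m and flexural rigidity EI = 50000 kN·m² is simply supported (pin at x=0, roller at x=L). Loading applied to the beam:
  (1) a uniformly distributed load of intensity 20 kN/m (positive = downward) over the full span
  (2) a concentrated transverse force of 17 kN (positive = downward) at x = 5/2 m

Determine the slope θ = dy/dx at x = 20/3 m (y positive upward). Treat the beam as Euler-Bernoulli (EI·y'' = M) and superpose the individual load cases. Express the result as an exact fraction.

Load 1 — uniform load w=20 kN/m over full span:
  θ_1 = -w(L³-6Lx²+4x³)/(24EI) = -20·(10³-6·10·(20/3)²+4·(20/3)³)/(24·50000) = 13/1620 rad
Load 2 — point force P=17 kN at a=5/2 m (b=L-a=15/2):
  θ_2 = -Pa(2L²-6Lx+3x²+a²)/(6LEI)  [x>a] = -17·(5/2)·(2·10²-6·10·(20/3)+3·(20/3)²+(5/2)²)/(6·10·50000) = 493/576000 rad
Superposition: θ = Σ θ_i = 46037/5184000 rad ≈ 0.008881 rad

θ(20/3) = 46037/5184000 rad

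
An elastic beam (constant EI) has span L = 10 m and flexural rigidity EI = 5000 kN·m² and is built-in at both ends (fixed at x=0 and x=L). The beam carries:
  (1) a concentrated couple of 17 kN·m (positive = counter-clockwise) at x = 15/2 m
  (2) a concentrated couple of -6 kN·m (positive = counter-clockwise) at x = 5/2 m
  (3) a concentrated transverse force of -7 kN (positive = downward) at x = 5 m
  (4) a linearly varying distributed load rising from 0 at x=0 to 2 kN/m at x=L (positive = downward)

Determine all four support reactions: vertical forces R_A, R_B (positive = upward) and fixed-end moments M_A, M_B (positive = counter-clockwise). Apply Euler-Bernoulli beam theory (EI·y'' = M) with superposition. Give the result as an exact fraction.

Load 1 — applied couple M₀=17 kN·m at a=15/2 m (b=L-a=5/2):
  R_A = 6M₀ab/L³ = 6·17·(15/2)·(5/2)/10³ = 153/80 kN
  M_A = M₀b(2a-b)/L² = 17·(5/2)·(2·(15/2)-(5/2))/10² = 85/16 kN·m
  R_B = -6M₀ab/L³ = -6·17·(15/2)·(5/2)/10³ = -153/80 kN
  M_B = M₀a(2b-a)/L² = 17·(15/2)·(2·(5/2)-(15/2))/10² = -51/16 kN·m
Load 2 — applied couple M₀=-6 kN·m at a=5/2 m (b=L-a=15/2):
  R_A = 6M₀ab/L³ = 6·(-6)·(5/2)·(15/2)/10³ = -27/40 kN
  M_A = M₀b(2a-b)/L² = (-6)·(15/2)·(2·(5/2)-(15/2))/10² = 9/8 kN·m
  R_B = -6M₀ab/L³ = -6·(-6)·(5/2)·(15/2)/10³ = 27/40 kN
  M_B = M₀a(2b-a)/L² = (-6)·(5/2)·(2·(15/2)-(5/2))/10² = -15/8 kN·m
Load 3 — point force P=-7 kN at a=5 m (b=L-a=5):
  R_A = Pb²(3a+b)/L³ = (-7)·5²·(3·5+5)/10³ = -7/2 kN
  M_A = Pab²/L² = (-7)·5·5²/10² = -35/4 kN·m
  R_B = Pa²(a+3b)/L³ = (-7)·5²·(5+3·5)/10³ = -7/2 kN
  M_B = -Pa²b/L² = -(-7)·5²·5/10² = 35/4 kN·m
Load 4 — triangular load w₀=2 kN/m (0→w₀ over full span):
  R_A = 3w₀L/20 = 3·2·10/20 = 3 kN
  M_A = w₀L²/30 = 2·10²/30 = 20/3 kN·m
  R_B = 7w₀L/20 = 7·2·10/20 = 7 kN
  M_B = -w₀L²/20 = -2·10²/20 = -10 kN·m
Superposition: R_A = 59/80 kN, M_A = 209/48 kN·m, R_B = 181/80 kN, M_B = -101/16 kN·m

R_A = 59/80 kN, M_A = 209/48 kN·m, R_B = 181/80 kN, M_B = -101/16 kN·m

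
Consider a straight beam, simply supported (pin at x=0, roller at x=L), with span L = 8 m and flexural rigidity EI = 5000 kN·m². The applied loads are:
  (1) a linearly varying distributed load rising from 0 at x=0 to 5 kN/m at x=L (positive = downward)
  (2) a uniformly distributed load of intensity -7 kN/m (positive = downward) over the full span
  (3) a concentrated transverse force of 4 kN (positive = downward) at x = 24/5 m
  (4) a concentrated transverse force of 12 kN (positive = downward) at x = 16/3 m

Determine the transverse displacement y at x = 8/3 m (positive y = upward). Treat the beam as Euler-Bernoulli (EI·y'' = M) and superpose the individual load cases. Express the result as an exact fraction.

y(8/3) = 1030144/56953125 m

Load 1 — triangular load w₀=5 kN/m (0→w₀ over full span):
  y_1 = -w₀x(7L⁴-10L²x²+3x⁴)/(360LEI) = -5·(8/3)·(7·8⁴-10·8²·(8/3)²+3·(8/3)⁴)/(360·8·5000) = -2048/91125 m
Load 2 — uniform load w=-7 kN/m over full span:
  y_2 = -wx(L³-2Lx²+x³)/(24EI) = -(-7)·(8/3)·(8³-2·8·(8/3)²+(8/3)³)/(24·5000) = 9856/151875 m
Load 3 — point force P=4 kN at a=24/5 m (b=L-a=16/5):
  y_3 = -Pbx(L²-b²-x²)/(6LEI)  [x≤a] = -4·(16/5)·(8/3)·(8²-(16/5)²-(8/3)²)/(6·8·5000) = -41984/6328125 m
Load 4 — point force P=12 kN at a=16/3 m (b=L-a=8/3):
  y_4 = -Pbx(L²-b²-x²)/(6LEI)  [x≤a] = -12·(8/3)·(8/3)·(8²-(8/3)²-(8/3)²)/(6·8·5000) = -896/50625 m
Superposition: y = Σ y_i = 1030144/56953125 m ≈ 0.018088 m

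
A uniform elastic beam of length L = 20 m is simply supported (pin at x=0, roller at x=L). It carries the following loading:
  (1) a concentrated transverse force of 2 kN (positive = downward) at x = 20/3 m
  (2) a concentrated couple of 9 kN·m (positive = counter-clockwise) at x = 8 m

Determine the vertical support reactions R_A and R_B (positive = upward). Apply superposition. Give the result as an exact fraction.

R_A = 107/60 kN, R_B = 13/60 kN

Load 1 — point force P=2 kN at a=20/3 m (b=L-a=40/3):
  R_A = Pb/L = 2·(40/3)/20 = 4/3 kN
  R_B = Pa/L = 2·(20/3)/20 = 2/3 kN
Load 2 — applied couple M₀=9 kN·m at a=8 m (b=L-a=12):
  R_A = M₀/L = 9/20 kN
  R_B = -M₀/L = -9/20 kN
Superposition: R_A = 107/60 kN, R_B = 13/60 kN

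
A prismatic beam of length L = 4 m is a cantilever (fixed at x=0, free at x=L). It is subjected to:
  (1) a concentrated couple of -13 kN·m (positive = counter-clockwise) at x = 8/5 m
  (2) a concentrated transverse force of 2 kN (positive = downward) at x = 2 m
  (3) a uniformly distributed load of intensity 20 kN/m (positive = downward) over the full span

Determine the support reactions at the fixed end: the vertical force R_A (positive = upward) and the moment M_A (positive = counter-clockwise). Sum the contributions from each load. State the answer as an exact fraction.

R_A = 82 kN, M_A = 177 kN·m

Load 1 — applied couple M₀=-13 kN·m at a=8/5 m (b=L-a=12/5):
  R_A = 0 kN
  M_A = -M₀ = -(-13) = 13 kN·m
Load 2 — point force P=2 kN at a=2 m (b=L-a=2):
  R_A = P = 2 kN
  M_A = Pa = 2·2 = 4 kN·m
Load 3 — uniform load w=20 kN/m over full span:
  R_A = wL = 20·4 = 80 kN
  M_A = wL²/2 = 20·4²/2 = 160 kN·m
Superposition: R_A = 82 kN, M_A = 177 kN·m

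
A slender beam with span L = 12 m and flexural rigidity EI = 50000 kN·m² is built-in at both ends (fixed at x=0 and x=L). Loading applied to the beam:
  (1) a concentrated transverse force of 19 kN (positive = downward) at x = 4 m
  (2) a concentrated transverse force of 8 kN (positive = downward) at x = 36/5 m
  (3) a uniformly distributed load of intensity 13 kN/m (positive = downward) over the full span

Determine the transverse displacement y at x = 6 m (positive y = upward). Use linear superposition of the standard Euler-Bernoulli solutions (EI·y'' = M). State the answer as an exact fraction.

Load 1 — point force P=19 kN at a=4 m (b=L-a=8):
  y_1 = -Pa²(L-x)²(3bL-(3b+a)(L-x))/(6L³EI)  [x>a] = -19·4²·(12-6)²·(3·8·12-(3·8+4)·(12-6))/(6·12³·50000) = -19/7500 m
Load 2 — point force P=8 kN at a=36/5 m (b=L-a=24/5):
  y_2 = -Pb²x²(3aL-(3a+b)x)/(6L³EI)  [x≤a] = -8·(24/5)²·6²·(3·(36/5)·12-(3·(36/5)+(24/5))·6)/(6·12³·50000) = -504/390625 m
Load 3 — uniform load w=13 kN/m over full span:
  y_3 = -wx²(L-x)²/(24EI) = -13·6²·(12-6)²/(24·50000) = -351/25000 m
Superposition: y = Σ y_i = -167471/9375000 m ≈ -0.017864 m

y(6) = -167471/9375000 m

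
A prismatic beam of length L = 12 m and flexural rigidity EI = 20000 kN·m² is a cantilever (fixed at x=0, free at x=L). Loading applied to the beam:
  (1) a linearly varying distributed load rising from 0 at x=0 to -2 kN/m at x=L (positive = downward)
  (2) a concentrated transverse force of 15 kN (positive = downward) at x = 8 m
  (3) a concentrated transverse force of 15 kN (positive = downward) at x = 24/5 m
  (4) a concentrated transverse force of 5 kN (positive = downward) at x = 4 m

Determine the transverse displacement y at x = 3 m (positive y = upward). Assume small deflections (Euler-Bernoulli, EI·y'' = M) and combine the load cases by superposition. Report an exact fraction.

y(3) = -33453/1600000 m

Load 1 — triangular load w₀=-2 kN/m (0→w₀ over full span):
  y_1 = (w₀Lx³/12-w₀L²x²/6-w₀x⁵/(120L))/EI = ((-2)·12·3³/12-(-2)·12²·3²/6-(-2)·3⁵/(120·12))/20000 = 30267/1600000 m
Load 2 — point force P=15 kN at a=8 m (b=L-a=4):
  y_2 = -Px²(3a-x)/(6EI)  [x≤a] = -15·3²·(3·8-3)/(6·20000) = -189/8000 m
Load 3 — point force P=15 kN at a=24/5 m (b=L-a=36/5):
  y_3 = -Px²(3a-x)/(6EI)  [x≤a] = -15·3²·(3·(24/5)-3)/(6·20000) = -513/40000 m
Load 4 — point force P=5 kN at a=4 m (b=L-a=8):
  y_4 = -Px²(3a-x)/(6EI)  [x≤a] = -5·3²·(3·4-3)/(6·20000) = -27/8000 m
Superposition: y = Σ y_i = -33453/1600000 m ≈ -0.020908 m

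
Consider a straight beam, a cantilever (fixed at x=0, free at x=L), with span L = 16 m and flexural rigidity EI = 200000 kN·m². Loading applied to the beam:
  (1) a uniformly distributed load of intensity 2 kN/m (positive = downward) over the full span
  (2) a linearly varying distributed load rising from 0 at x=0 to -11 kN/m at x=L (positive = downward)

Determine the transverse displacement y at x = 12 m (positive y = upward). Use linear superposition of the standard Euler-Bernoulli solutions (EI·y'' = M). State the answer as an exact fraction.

y(12) = 20451/125000 m

Load 1 — uniform load w=2 kN/m over full span:
  y_1 = -wx²(x²-4Lx+6L²)/(24EI) = -2·12²·(12²-4·16·12+6·16²)/(24·200000) = -171/3125 m
Load 2 — triangular load w₀=-11 kN/m (0→w₀ over full span):
  y_2 = (w₀Lx³/12-w₀L²x²/6-w₀x⁵/(120L))/EI = ((-11)·16·12³/12-(-11)·16²·12²/6-(-11)·12⁵/(120·16))/200000 = 27291/125000 m
Superposition: y = Σ y_i = 20451/125000 m ≈ 0.163608 m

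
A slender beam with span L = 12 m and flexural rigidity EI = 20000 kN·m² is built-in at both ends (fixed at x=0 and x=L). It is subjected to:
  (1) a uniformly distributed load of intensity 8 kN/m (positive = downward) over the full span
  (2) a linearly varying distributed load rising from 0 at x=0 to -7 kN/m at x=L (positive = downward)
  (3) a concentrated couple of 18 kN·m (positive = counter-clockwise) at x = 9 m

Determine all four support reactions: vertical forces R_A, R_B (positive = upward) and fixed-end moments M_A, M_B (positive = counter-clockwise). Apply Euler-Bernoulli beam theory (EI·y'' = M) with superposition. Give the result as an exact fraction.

Load 1 — uniform load w=8 kN/m over full span:
  R_A = wL/2 = 8·12/2 = 48 kN
  M_A = wL²/12 = 8·12²/12 = 96 kN·m
  R_B = wL/2 = 8·12/2 = 48 kN
  M_B = -wL²/12 = -8·12²/12 = -96 kN·m
Load 2 — triangular load w₀=-7 kN/m (0→w₀ over full span):
  R_A = 3w₀L/20 = 3·(-7)·12/20 = -63/5 kN
  M_A = w₀L²/30 = (-7)·12²/30 = -168/5 kN·m
  R_B = 7w₀L/20 = 7·(-7)·12/20 = -147/5 kN
  M_B = -w₀L²/20 = -(-7)·12²/20 = 252/5 kN·m
Load 3 — applied couple M₀=18 kN·m at a=9 m (b=L-a=3):
  R_A = 6M₀ab/L³ = 6·18·9·3/12³ = 27/16 kN
  M_A = M₀b(2a-b)/L² = 18·3·(2·9-3)/12² = 45/8 kN·m
  R_B = -6M₀ab/L³ = -6·18·9·3/12³ = -27/16 kN
  M_B = M₀a(2b-a)/L² = 18·9·(2·3-9)/12² = -27/8 kN·m
Superposition: R_A = 2967/80 kN, M_A = 2721/40 kN·m, R_B = 1353/80 kN, M_B = -1959/40 kN·m

R_A = 2967/80 kN, M_A = 2721/40 kN·m, R_B = 1353/80 kN, M_B = -1959/40 kN·m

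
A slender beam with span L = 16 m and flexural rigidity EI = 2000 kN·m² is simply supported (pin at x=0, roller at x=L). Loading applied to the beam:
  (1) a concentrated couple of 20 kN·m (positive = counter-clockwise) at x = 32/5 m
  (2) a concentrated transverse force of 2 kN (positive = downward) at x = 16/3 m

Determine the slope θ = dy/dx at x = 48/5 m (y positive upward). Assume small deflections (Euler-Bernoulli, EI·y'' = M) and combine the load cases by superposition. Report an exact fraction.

θ(48/5) = 1202/253125 rad

Load 1 — applied couple M₀=20 kN·m at a=32/5 m (b=L-a=48/5):
  θ_1 = (M₀x²/(2L)-M₀(x-a)+C₁)/EI  [x>a] with C₁=M₀(3b²-L²)/(6L)=64/15 = (20·(48/5)²/(2·16)-20·((48/5)-(32/5))+(64/15))/2000 = -2/1875 rad
Load 2 — point force P=2 kN at a=16/3 m (b=L-a=32/3):
  θ_2 = -Pa(2L²-6Lx+3x²+a²)/(6LEI)  [x>a] = -2·(16/3)·(2·16²-6·16·(48/5)+3·(48/5)²+(16/3)²)/(6·16·2000) = 1472/253125 rad
Superposition: θ = Σ θ_i = 1202/253125 rad ≈ 0.004749 rad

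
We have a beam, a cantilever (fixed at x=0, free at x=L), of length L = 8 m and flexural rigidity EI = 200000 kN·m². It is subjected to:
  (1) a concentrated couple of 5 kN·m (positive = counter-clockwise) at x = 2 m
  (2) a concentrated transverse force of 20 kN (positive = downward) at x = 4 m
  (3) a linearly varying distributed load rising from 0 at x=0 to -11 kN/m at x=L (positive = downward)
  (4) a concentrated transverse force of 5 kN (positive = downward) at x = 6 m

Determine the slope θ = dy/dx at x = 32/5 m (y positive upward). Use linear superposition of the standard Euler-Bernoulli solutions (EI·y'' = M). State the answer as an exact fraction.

Load 1 — applied couple M₀=5 kN·m at a=2 m (b=L-a=6):
  θ_1 = M₀a/EI  [x>a] = 5·2/200000 = 1/20000 rad
Load 2 — point force P=20 kN at a=4 m (b=L-a=4):
  θ_2 = -Pa²/(2EI)  [x>a] = -20·4²/(2·200000) = -1/1250 rad
Load 3 — triangular load w₀=-11 kN/m (0→w₀ over full span):
  θ_3 = (w₀Lx²/4-w₀L²x/3-w₀x⁴/(24L))/EI = ((-11)·8·(32/5)²/4-(-11)·8²·(32/5)/3-(-11)·(32/5)⁴/(24·8))/200000 = 20416/5859375 rad
Load 4 — point force P=5 kN at a=6 m (b=L-a=2):
  θ_4 = -Pa²/(2EI)  [x>a] = -5·6²/(2·200000) = -9/20000 rad
Superposition: θ = Σ θ_i = 53539/23437500 rad ≈ 0.002284 rad

θ(32/5) = 53539/23437500 rad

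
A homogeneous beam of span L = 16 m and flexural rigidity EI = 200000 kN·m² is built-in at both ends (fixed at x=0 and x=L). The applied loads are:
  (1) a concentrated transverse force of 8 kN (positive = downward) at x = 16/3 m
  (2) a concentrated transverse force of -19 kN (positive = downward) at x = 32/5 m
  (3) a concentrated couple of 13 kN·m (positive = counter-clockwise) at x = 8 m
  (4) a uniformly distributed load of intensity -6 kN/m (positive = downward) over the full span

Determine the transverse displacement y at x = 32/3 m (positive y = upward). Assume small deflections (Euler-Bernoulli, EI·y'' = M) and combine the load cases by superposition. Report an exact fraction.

Load 1 — point force P=8 kN at a=16/3 m (b=L-a=32/3):
  y_1 = -Pa²(L-x)²(3bL-(3b+a)(L-x))/(6L³EI)  [x>a] = -8·(16/3)²·(16-(32/3))²·(3·(32/3)·16-(3·(32/3)+(16/3))·(16-(32/3)))/(6·16³·200000) = -2816/6834375 m
Load 2 — point force P=-19 kN at a=32/5 m (b=L-a=48/5):
  y_2 = -Pa²(L-x)²(3bL-(3b+a)(L-x))/(6L³EI)  [x>a] = -(-19)·(32/5)²·(16-(32/3))²·(3·(48/5)·16-(3·(48/5)+(32/5))·(16-(32/3)))/(6·16³·200000) = 38912/31640625 m
Load 3 — applied couple M₀=13 kN·m at a=8 m (b=L-a=8):
  y_3 = (R_Ax³/6 - M_Ax²/2 - M₀(x-a)²/2)/EI  [x>a] with R_A=39/32, M_A=13/4 = ((39/32)·(32/3)³/6 - (13/4)·(32/3)²/2 - 13·((32/3)-8)²/2)/200000 = 13/168750 m
Load 4 — uniform load w=-6 kN/m over full span:
  y_4 = -wx²(L-x)²/(24EI) = -(-6)·(32/3)²·(16-(32/3))²/(24·200000) = 1024/253125 m
Superposition: y = Σ y_i = 8440873/1708593750 m ≈ 0.004940 m

y(32/3) = 8440873/1708593750 m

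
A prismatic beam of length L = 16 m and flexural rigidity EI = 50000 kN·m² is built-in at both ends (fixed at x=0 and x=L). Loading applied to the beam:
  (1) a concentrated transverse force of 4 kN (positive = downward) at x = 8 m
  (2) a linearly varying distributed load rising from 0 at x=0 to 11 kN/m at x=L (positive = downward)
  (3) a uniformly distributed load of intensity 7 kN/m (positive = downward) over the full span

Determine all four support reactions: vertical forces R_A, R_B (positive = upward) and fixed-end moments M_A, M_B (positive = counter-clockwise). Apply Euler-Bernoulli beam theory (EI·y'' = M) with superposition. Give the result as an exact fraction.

Load 1 — point force P=4 kN at a=8 m (b=L-a=8):
  R_A = Pb²(3a+b)/L³ = 4·8²·(3·8+8)/16³ = 2 kN
  M_A = Pab²/L² = 4·8·8²/16² = 8 kN·m
  R_B = Pa²(a+3b)/L³ = 4·8²·(8+3·8)/16³ = 2 kN
  M_B = -Pa²b/L² = -4·8²·8/16² = -8 kN·m
Load 2 — triangular load w₀=11 kN/m (0→w₀ over full span):
  R_A = 3w₀L/20 = 3·11·16/20 = 132/5 kN
  M_A = w₀L²/30 = 11·16²/30 = 1408/15 kN·m
  R_B = 7w₀L/20 = 7·11·16/20 = 308/5 kN
  M_B = -w₀L²/20 = -11·16²/20 = -704/5 kN·m
Load 3 — uniform load w=7 kN/m over full span:
  R_A = wL/2 = 7·16/2 = 56 kN
  M_A = wL²/12 = 7·16²/12 = 448/3 kN·m
  R_B = wL/2 = 7·16/2 = 56 kN
  M_B = -wL²/12 = -7·16²/12 = -448/3 kN·m
Superposition: R_A = 422/5 kN, M_A = 1256/5 kN·m, R_B = 598/5 kN, M_B = -4472/15 kN·m

R_A = 422/5 kN, M_A = 1256/5 kN·m, R_B = 598/5 kN, M_B = -4472/15 kN·m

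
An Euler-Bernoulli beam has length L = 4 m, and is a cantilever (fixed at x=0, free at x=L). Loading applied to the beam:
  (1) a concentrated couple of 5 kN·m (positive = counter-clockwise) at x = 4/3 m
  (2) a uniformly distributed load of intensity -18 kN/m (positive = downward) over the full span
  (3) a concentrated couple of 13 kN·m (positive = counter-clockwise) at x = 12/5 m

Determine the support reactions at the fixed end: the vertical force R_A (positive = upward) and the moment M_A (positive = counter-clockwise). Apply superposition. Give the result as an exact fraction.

Load 1 — applied couple M₀=5 kN·m at a=4/3 m (b=L-a=8/3):
  R_A = 0 kN
  M_A = -M₀ = -5 kN·m
Load 2 — uniform load w=-18 kN/m over full span:
  R_A = wL = (-18)·4 = -72 kN
  M_A = wL²/2 = (-18)·4²/2 = -144 kN·m
Load 3 — applied couple M₀=13 kN·m at a=12/5 m (b=L-a=8/5):
  R_A = 0 kN
  M_A = -M₀ = -13 kN·m
Superposition: R_A = -72 kN, M_A = -162 kN·m

R_A = -72 kN, M_A = -162 kN·m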